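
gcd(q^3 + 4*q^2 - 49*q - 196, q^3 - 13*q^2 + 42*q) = q - 7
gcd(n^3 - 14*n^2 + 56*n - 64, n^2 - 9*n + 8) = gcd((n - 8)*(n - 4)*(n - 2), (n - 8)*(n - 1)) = n - 8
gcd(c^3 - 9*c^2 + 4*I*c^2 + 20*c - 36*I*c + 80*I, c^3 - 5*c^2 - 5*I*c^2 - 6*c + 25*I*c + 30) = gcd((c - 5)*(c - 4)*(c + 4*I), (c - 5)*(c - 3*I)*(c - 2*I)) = c - 5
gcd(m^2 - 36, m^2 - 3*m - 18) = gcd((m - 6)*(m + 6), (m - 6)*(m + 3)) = m - 6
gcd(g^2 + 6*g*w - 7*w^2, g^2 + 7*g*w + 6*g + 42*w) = g + 7*w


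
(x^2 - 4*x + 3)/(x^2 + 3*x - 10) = (x^2 - 4*x + 3)/(x^2 + 3*x - 10)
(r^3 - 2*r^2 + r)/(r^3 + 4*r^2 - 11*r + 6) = r/(r + 6)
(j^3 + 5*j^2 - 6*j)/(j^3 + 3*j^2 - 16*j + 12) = j/(j - 2)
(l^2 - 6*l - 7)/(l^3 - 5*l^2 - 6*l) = (l - 7)/(l*(l - 6))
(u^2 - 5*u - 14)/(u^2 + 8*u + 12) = (u - 7)/(u + 6)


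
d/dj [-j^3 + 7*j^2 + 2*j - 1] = -3*j^2 + 14*j + 2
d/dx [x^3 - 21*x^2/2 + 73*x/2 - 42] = 3*x^2 - 21*x + 73/2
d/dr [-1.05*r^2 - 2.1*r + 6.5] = -2.1*r - 2.1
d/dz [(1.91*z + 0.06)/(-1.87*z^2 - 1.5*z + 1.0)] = (3.5717*z^2 + 0.2244*z + 2.0)/(3.4969*z^4 + 5.61*z^3 - 1.49*z^2 - 3.0*z + 1.0)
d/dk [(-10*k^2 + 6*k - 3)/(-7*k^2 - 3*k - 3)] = 9*(8*k^2 + 2*k - 3)/(49*k^4 + 42*k^3 + 51*k^2 + 18*k + 9)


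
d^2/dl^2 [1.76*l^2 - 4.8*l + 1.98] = 3.52000000000000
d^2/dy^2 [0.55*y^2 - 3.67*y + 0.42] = 1.10000000000000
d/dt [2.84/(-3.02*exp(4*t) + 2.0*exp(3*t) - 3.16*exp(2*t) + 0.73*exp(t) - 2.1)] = (34.3072*exp(3*t) - 17.04*exp(2*t) + 17.9488*exp(t) - 2.0732)*exp(t)/(3.02*exp(4*t) - 2.0*exp(3*t) + 3.16*exp(2*t) - 0.73*exp(t) + 2.1)^2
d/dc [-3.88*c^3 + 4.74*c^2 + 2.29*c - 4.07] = -11.64*c^2 + 9.48*c + 2.29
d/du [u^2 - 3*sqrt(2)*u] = 2*u - 3*sqrt(2)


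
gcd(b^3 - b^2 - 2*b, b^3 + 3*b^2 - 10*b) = b^2 - 2*b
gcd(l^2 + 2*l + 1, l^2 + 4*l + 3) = l + 1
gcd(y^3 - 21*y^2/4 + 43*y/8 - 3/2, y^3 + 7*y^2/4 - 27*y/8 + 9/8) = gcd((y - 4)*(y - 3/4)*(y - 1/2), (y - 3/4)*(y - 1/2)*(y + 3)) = y^2 - 5*y/4 + 3/8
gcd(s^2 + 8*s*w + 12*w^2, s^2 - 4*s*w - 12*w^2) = s + 2*w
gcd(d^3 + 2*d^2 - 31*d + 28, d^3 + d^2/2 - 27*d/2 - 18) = d - 4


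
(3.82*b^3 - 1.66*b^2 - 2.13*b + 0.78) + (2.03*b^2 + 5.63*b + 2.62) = 3.82*b^3 + 0.37*b^2 + 3.5*b + 3.4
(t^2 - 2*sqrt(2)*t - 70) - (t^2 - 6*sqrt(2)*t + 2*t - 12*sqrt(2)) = -2*t + 4*sqrt(2)*t - 70 + 12*sqrt(2)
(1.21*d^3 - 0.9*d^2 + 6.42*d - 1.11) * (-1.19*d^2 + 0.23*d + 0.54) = -1.4399*d^5 + 1.3493*d^4 - 7.1934*d^3 + 2.3115*d^2 + 3.2115*d - 0.5994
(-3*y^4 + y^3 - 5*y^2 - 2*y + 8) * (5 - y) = 3*y^5 - 16*y^4 + 10*y^3 - 23*y^2 - 18*y + 40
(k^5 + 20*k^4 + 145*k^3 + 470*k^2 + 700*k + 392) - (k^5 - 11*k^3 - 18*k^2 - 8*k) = 20*k^4 + 156*k^3 + 488*k^2 + 708*k + 392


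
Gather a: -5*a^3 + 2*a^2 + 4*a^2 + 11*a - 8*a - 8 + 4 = -5*a^3 + 6*a^2 + 3*a - 4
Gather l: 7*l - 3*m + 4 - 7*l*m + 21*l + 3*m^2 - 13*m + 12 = l*(28 - 7*m) + 3*m^2 - 16*m + 16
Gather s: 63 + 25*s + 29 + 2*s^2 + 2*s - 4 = 2*s^2 + 27*s + 88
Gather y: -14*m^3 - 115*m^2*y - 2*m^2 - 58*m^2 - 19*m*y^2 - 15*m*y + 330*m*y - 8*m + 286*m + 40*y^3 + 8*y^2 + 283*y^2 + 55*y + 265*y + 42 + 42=-14*m^3 - 60*m^2 + 278*m + 40*y^3 + y^2*(291 - 19*m) + y*(-115*m^2 + 315*m + 320) + 84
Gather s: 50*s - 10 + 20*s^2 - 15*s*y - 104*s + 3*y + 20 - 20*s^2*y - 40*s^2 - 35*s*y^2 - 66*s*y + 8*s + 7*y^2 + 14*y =s^2*(-20*y - 20) + s*(-35*y^2 - 81*y - 46) + 7*y^2 + 17*y + 10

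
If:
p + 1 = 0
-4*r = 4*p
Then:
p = -1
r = 1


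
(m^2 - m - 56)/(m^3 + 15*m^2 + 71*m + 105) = (m - 8)/(m^2 + 8*m + 15)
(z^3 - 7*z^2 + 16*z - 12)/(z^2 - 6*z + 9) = (z^2 - 4*z + 4)/(z - 3)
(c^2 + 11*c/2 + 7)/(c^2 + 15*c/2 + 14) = (c + 2)/(c + 4)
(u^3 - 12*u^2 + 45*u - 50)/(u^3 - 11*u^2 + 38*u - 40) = (u - 5)/(u - 4)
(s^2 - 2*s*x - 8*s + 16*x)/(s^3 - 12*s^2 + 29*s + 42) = (s^2 - 2*s*x - 8*s + 16*x)/(s^3 - 12*s^2 + 29*s + 42)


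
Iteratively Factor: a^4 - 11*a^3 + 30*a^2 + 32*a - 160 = (a + 2)*(a^3 - 13*a^2 + 56*a - 80) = (a - 4)*(a + 2)*(a^2 - 9*a + 20) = (a - 4)^2*(a + 2)*(a - 5)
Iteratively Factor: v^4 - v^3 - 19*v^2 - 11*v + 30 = (v - 1)*(v^3 - 19*v - 30) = (v - 5)*(v - 1)*(v^2 + 5*v + 6) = (v - 5)*(v - 1)*(v + 3)*(v + 2)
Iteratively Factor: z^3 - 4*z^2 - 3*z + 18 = (z - 3)*(z^2 - z - 6) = (z - 3)*(z + 2)*(z - 3)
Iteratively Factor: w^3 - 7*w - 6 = (w - 3)*(w^2 + 3*w + 2) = (w - 3)*(w + 2)*(w + 1)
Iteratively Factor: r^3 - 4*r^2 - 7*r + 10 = (r - 1)*(r^2 - 3*r - 10) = (r - 5)*(r - 1)*(r + 2)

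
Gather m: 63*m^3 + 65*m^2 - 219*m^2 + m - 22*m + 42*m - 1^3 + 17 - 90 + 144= 63*m^3 - 154*m^2 + 21*m + 70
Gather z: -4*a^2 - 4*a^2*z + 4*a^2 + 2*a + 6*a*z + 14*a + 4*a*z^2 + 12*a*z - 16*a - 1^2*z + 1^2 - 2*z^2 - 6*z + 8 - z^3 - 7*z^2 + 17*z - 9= -z^3 + z^2*(4*a - 9) + z*(-4*a^2 + 18*a + 10)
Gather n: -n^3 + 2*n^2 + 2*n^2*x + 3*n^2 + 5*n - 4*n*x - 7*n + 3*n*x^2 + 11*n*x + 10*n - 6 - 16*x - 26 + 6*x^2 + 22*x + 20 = -n^3 + n^2*(2*x + 5) + n*(3*x^2 + 7*x + 8) + 6*x^2 + 6*x - 12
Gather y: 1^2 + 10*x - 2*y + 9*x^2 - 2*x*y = 9*x^2 + 10*x + y*(-2*x - 2) + 1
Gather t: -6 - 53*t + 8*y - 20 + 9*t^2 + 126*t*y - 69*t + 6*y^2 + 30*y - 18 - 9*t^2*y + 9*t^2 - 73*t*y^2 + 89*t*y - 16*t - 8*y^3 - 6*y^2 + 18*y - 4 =t^2*(18 - 9*y) + t*(-73*y^2 + 215*y - 138) - 8*y^3 + 56*y - 48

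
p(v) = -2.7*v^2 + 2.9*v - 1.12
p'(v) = 2.9 - 5.4*v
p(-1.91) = -16.51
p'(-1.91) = 13.21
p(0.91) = -0.72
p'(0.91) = -2.01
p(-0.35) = -2.47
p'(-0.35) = 4.79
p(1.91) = -5.43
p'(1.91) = -7.41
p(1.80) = -4.65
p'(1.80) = -6.82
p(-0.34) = -2.42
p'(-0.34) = 4.74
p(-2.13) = -19.55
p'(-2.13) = 14.40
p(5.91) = -78.29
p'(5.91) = -29.01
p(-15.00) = -652.12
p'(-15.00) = 83.90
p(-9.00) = -245.92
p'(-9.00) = 51.50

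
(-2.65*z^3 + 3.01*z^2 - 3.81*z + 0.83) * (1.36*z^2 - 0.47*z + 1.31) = -3.604*z^5 + 5.3391*z^4 - 10.0678*z^3 + 6.8626*z^2 - 5.3812*z + 1.0873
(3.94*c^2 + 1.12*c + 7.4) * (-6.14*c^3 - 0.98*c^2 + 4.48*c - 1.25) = -24.1916*c^5 - 10.738*c^4 - 28.8824*c^3 - 7.1594*c^2 + 31.752*c - 9.25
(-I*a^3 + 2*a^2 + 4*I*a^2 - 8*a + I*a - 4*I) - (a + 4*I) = -I*a^3 + 2*a^2 + 4*I*a^2 - 9*a + I*a - 8*I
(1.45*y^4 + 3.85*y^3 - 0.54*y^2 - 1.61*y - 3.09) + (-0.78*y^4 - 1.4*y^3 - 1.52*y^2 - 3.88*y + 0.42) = 0.67*y^4 + 2.45*y^3 - 2.06*y^2 - 5.49*y - 2.67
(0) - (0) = 0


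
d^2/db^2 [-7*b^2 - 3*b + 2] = -14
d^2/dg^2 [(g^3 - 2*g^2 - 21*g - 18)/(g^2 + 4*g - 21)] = 48*(g^3 - 18*g^2 - 9*g - 138)/(g^6 + 12*g^5 - 15*g^4 - 440*g^3 + 315*g^2 + 5292*g - 9261)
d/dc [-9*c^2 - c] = -18*c - 1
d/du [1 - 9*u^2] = -18*u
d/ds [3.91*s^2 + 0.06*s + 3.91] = 7.82*s + 0.06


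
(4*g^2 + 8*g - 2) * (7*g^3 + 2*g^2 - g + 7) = 28*g^5 + 64*g^4 - 2*g^3 + 16*g^2 + 58*g - 14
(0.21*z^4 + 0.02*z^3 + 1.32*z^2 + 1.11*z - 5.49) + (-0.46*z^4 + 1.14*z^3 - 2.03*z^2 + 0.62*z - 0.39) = -0.25*z^4 + 1.16*z^3 - 0.71*z^2 + 1.73*z - 5.88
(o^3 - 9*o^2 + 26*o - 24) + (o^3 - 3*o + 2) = 2*o^3 - 9*o^2 + 23*o - 22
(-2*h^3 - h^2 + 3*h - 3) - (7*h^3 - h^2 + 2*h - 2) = -9*h^3 + h - 1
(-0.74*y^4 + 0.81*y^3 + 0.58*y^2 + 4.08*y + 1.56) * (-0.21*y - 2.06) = 0.1554*y^5 + 1.3543*y^4 - 1.7904*y^3 - 2.0516*y^2 - 8.7324*y - 3.2136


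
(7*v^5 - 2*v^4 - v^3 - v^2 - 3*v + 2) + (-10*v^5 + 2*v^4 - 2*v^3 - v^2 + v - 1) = -3*v^5 - 3*v^3 - 2*v^2 - 2*v + 1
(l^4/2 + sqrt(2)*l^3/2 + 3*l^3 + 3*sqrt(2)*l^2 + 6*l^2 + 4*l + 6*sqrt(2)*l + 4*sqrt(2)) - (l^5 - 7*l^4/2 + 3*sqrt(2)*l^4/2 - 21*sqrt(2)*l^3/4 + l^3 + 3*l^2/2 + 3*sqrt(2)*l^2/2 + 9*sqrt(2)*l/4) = -l^5 - 3*sqrt(2)*l^4/2 + 4*l^4 + 2*l^3 + 23*sqrt(2)*l^3/4 + 3*sqrt(2)*l^2/2 + 9*l^2/2 + 4*l + 15*sqrt(2)*l/4 + 4*sqrt(2)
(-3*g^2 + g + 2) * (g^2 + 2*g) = -3*g^4 - 5*g^3 + 4*g^2 + 4*g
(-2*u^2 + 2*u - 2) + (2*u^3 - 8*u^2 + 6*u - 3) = 2*u^3 - 10*u^2 + 8*u - 5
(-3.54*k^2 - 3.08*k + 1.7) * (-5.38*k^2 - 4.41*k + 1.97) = 19.0452*k^4 + 32.1818*k^3 - 2.537*k^2 - 13.5646*k + 3.349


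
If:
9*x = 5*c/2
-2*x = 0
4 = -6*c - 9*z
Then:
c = 0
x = 0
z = -4/9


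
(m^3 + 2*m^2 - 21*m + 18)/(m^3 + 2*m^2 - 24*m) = (m^2 - 4*m + 3)/(m*(m - 4))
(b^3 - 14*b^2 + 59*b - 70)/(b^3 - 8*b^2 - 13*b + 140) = (b - 2)/(b + 4)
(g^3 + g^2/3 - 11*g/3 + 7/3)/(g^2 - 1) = (3*g^2 + 4*g - 7)/(3*(g + 1))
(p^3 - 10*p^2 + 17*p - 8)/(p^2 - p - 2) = (-p^3 + 10*p^2 - 17*p + 8)/(-p^2 + p + 2)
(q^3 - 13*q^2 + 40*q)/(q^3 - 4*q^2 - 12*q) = (-q^2 + 13*q - 40)/(-q^2 + 4*q + 12)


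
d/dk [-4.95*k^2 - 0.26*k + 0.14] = -9.9*k - 0.26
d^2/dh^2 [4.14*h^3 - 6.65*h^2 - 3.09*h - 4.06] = 24.84*h - 13.3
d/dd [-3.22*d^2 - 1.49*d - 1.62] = -6.44*d - 1.49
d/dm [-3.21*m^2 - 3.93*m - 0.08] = -6.42*m - 3.93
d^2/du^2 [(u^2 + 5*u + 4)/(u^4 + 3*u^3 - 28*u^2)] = 2*(3*u^6 + 39*u^5 + 197*u^4 - 105*u^3 - 2052*u^2 + 1232*u + 9408)/(u^4*(u^6 + 9*u^5 - 57*u^4 - 477*u^3 + 1596*u^2 + 7056*u - 21952))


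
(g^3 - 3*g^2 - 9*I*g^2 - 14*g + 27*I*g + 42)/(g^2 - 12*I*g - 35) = (g^2 - g*(3 + 2*I) + 6*I)/(g - 5*I)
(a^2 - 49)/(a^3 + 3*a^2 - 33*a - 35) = (a - 7)/(a^2 - 4*a - 5)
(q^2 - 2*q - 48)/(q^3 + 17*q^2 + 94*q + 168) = (q - 8)/(q^2 + 11*q + 28)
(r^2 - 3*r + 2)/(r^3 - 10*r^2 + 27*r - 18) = (r - 2)/(r^2 - 9*r + 18)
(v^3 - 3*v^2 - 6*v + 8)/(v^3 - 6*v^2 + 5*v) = (v^2 - 2*v - 8)/(v*(v - 5))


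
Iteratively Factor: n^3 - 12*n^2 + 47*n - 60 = (n - 4)*(n^2 - 8*n + 15) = (n - 4)*(n - 3)*(n - 5)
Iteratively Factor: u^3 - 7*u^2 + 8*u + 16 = (u - 4)*(u^2 - 3*u - 4) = (u - 4)*(u + 1)*(u - 4)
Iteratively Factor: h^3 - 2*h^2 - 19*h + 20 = (h + 4)*(h^2 - 6*h + 5) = (h - 5)*(h + 4)*(h - 1)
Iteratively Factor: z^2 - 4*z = (z - 4)*(z)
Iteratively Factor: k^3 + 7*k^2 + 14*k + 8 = (k + 4)*(k^2 + 3*k + 2) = (k + 1)*(k + 4)*(k + 2)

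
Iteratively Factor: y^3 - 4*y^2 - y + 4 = (y - 4)*(y^2 - 1) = (y - 4)*(y - 1)*(y + 1)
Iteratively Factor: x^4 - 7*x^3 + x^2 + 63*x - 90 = (x - 3)*(x^3 - 4*x^2 - 11*x + 30) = (x - 3)*(x + 3)*(x^2 - 7*x + 10) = (x - 5)*(x - 3)*(x + 3)*(x - 2)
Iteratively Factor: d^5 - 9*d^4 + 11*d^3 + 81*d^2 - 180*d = (d - 5)*(d^4 - 4*d^3 - 9*d^2 + 36*d) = (d - 5)*(d + 3)*(d^3 - 7*d^2 + 12*d) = (d - 5)*(d - 3)*(d + 3)*(d^2 - 4*d) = (d - 5)*(d - 4)*(d - 3)*(d + 3)*(d)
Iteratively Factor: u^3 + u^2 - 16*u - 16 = (u + 4)*(u^2 - 3*u - 4) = (u + 1)*(u + 4)*(u - 4)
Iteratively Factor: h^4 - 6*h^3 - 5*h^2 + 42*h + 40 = (h - 4)*(h^3 - 2*h^2 - 13*h - 10) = (h - 5)*(h - 4)*(h^2 + 3*h + 2) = (h - 5)*(h - 4)*(h + 2)*(h + 1)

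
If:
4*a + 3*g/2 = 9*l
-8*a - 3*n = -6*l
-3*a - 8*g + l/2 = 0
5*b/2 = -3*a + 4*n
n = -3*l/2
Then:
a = 0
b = 0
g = 0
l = 0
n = 0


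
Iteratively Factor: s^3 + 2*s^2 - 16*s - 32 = (s + 4)*(s^2 - 2*s - 8) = (s - 4)*(s + 4)*(s + 2)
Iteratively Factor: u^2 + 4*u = (u + 4)*(u)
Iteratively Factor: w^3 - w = (w + 1)*(w^2 - w) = (w - 1)*(w + 1)*(w)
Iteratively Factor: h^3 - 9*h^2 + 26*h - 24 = (h - 4)*(h^2 - 5*h + 6) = (h - 4)*(h - 3)*(h - 2)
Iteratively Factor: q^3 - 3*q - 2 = (q - 2)*(q^2 + 2*q + 1) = (q - 2)*(q + 1)*(q + 1)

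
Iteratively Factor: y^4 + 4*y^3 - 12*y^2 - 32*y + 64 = (y - 2)*(y^3 + 6*y^2 - 32) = (y - 2)^2*(y^2 + 8*y + 16) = (y - 2)^2*(y + 4)*(y + 4)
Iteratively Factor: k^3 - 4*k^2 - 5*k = (k)*(k^2 - 4*k - 5) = k*(k + 1)*(k - 5)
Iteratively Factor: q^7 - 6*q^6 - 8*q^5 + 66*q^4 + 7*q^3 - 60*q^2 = (q - 4)*(q^6 - 2*q^5 - 16*q^4 + 2*q^3 + 15*q^2) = (q - 4)*(q + 1)*(q^5 - 3*q^4 - 13*q^3 + 15*q^2) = q*(q - 4)*(q + 1)*(q^4 - 3*q^3 - 13*q^2 + 15*q) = q*(q - 4)*(q + 1)*(q + 3)*(q^3 - 6*q^2 + 5*q) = q*(q - 4)*(q - 1)*(q + 1)*(q + 3)*(q^2 - 5*q) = q*(q - 5)*(q - 4)*(q - 1)*(q + 1)*(q + 3)*(q)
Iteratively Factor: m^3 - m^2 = (m)*(m^2 - m) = m*(m - 1)*(m)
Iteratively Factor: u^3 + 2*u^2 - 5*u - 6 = (u + 1)*(u^2 + u - 6) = (u + 1)*(u + 3)*(u - 2)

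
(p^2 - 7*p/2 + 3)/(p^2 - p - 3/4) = 2*(p - 2)/(2*p + 1)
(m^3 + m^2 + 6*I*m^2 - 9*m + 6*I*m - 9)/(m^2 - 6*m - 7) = (m^2 + 6*I*m - 9)/(m - 7)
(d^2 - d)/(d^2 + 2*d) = (d - 1)/(d + 2)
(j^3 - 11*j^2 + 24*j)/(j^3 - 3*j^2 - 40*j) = (j - 3)/(j + 5)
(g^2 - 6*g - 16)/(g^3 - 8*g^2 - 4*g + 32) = 1/(g - 2)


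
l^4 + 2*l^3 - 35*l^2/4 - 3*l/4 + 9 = (l - 3/2)^2*(l + 1)*(l + 4)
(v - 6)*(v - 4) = v^2 - 10*v + 24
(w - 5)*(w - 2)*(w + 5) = w^3 - 2*w^2 - 25*w + 50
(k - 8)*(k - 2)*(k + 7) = k^3 - 3*k^2 - 54*k + 112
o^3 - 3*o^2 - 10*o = o*(o - 5)*(o + 2)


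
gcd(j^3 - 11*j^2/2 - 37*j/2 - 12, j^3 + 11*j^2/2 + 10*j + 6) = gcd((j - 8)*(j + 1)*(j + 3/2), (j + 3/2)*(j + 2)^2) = j + 3/2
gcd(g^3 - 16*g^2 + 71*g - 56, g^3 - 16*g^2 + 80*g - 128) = g - 8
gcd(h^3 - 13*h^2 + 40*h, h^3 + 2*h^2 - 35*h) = h^2 - 5*h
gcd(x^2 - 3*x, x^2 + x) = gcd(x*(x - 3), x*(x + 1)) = x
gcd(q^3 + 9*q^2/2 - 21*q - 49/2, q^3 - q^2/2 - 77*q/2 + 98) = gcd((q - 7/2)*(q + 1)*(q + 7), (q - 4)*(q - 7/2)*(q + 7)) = q^2 + 7*q/2 - 49/2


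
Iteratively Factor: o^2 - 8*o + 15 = (o - 5)*(o - 3)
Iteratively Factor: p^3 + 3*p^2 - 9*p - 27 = (p + 3)*(p^2 - 9) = (p - 3)*(p + 3)*(p + 3)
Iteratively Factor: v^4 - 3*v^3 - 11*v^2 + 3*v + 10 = (v + 2)*(v^3 - 5*v^2 - v + 5) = (v - 5)*(v + 2)*(v^2 - 1) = (v - 5)*(v + 1)*(v + 2)*(v - 1)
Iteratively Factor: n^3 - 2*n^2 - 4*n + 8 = (n - 2)*(n^2 - 4) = (n - 2)^2*(n + 2)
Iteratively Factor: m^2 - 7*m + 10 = (m - 2)*(m - 5)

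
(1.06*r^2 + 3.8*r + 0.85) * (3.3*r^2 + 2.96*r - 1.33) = 3.498*r^4 + 15.6776*r^3 + 12.6432*r^2 - 2.538*r - 1.1305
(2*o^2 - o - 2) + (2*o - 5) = 2*o^2 + o - 7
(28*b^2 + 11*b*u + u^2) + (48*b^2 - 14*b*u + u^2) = 76*b^2 - 3*b*u + 2*u^2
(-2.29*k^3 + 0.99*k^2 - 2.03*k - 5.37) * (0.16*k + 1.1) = -0.3664*k^4 - 2.3606*k^3 + 0.7642*k^2 - 3.0922*k - 5.907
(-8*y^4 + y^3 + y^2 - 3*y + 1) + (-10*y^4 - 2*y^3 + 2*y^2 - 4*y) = -18*y^4 - y^3 + 3*y^2 - 7*y + 1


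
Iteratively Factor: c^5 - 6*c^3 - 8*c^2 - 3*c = (c + 1)*(c^4 - c^3 - 5*c^2 - 3*c) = (c + 1)^2*(c^3 - 2*c^2 - 3*c) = (c - 3)*(c + 1)^2*(c^2 + c) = c*(c - 3)*(c + 1)^2*(c + 1)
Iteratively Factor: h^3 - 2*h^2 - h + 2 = (h + 1)*(h^2 - 3*h + 2) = (h - 1)*(h + 1)*(h - 2)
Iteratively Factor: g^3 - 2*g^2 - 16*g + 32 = (g - 2)*(g^2 - 16) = (g - 4)*(g - 2)*(g + 4)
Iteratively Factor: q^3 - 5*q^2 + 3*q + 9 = (q - 3)*(q^2 - 2*q - 3) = (q - 3)^2*(q + 1)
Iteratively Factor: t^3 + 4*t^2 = (t)*(t^2 + 4*t) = t*(t + 4)*(t)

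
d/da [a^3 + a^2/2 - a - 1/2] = 3*a^2 + a - 1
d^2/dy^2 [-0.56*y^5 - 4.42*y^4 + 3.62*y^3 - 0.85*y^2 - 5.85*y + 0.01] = -11.2*y^3 - 53.04*y^2 + 21.72*y - 1.7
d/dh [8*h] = 8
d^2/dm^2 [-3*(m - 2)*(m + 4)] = -6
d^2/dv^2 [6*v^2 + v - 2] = 12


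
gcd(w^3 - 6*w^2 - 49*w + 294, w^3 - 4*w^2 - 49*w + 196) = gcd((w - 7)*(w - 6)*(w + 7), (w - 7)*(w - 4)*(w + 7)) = w^2 - 49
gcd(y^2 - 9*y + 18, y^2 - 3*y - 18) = y - 6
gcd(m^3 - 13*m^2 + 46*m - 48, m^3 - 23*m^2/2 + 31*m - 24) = m^2 - 10*m + 16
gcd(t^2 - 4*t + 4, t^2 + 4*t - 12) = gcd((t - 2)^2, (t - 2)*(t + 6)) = t - 2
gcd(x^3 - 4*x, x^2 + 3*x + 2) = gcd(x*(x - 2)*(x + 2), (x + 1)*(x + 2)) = x + 2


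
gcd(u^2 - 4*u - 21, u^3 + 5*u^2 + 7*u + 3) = u + 3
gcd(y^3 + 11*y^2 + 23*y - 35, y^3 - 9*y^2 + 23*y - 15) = y - 1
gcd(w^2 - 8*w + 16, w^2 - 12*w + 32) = w - 4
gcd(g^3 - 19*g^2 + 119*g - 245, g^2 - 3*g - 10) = g - 5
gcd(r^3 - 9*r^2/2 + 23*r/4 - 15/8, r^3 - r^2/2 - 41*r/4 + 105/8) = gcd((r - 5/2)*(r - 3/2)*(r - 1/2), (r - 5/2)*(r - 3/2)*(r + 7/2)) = r^2 - 4*r + 15/4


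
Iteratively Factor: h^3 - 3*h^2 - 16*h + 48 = (h - 3)*(h^2 - 16) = (h - 4)*(h - 3)*(h + 4)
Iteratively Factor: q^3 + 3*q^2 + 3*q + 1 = (q + 1)*(q^2 + 2*q + 1) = (q + 1)^2*(q + 1)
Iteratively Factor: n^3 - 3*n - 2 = (n + 1)*(n^2 - n - 2) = (n - 2)*(n + 1)*(n + 1)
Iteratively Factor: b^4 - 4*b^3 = (b)*(b^3 - 4*b^2) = b*(b - 4)*(b^2) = b^2*(b - 4)*(b)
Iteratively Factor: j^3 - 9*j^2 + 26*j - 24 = (j - 4)*(j^2 - 5*j + 6) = (j - 4)*(j - 3)*(j - 2)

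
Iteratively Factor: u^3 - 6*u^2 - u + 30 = (u - 3)*(u^2 - 3*u - 10) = (u - 3)*(u + 2)*(u - 5)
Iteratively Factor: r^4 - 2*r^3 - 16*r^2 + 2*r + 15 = (r + 3)*(r^3 - 5*r^2 - r + 5) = (r + 1)*(r + 3)*(r^2 - 6*r + 5) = (r - 5)*(r + 1)*(r + 3)*(r - 1)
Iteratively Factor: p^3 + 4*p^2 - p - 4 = (p + 1)*(p^2 + 3*p - 4) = (p + 1)*(p + 4)*(p - 1)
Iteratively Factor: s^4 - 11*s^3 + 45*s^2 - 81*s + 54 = (s - 3)*(s^3 - 8*s^2 + 21*s - 18) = (s - 3)*(s - 2)*(s^2 - 6*s + 9) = (s - 3)^2*(s - 2)*(s - 3)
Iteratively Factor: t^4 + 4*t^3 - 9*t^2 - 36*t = (t + 4)*(t^3 - 9*t) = (t - 3)*(t + 4)*(t^2 + 3*t) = (t - 3)*(t + 3)*(t + 4)*(t)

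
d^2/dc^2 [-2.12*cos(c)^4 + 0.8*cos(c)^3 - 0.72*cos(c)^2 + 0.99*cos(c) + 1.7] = 33.92*cos(c)^4 - 7.2*cos(c)^3 - 22.56*cos(c)^2 + 3.81*cos(c) - 1.44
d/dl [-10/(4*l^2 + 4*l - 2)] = 10*(2*l + 1)/(2*l^2 + 2*l - 1)^2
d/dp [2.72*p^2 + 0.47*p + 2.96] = 5.44*p + 0.47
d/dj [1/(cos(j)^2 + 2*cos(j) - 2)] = 2*(cos(j) + 1)*sin(j)/(cos(j)^2 + 2*cos(j) - 2)^2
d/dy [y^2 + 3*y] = 2*y + 3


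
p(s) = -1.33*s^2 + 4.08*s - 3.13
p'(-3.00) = 12.06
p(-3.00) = -27.34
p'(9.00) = -19.86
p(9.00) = -74.14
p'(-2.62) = 11.05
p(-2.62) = -22.95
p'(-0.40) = 5.14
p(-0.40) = -4.97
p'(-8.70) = 27.22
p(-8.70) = -139.29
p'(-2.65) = 11.13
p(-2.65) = -23.28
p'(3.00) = -3.90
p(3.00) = -2.86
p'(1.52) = 0.04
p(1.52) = -0.00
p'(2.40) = -2.30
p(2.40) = -1.00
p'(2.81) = -3.39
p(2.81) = -2.17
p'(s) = 4.08 - 2.66*s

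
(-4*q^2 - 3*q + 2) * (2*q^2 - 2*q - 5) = -8*q^4 + 2*q^3 + 30*q^2 + 11*q - 10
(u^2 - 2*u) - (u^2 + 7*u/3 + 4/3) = -13*u/3 - 4/3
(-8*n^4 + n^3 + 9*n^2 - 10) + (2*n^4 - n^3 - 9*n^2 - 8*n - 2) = -6*n^4 - 8*n - 12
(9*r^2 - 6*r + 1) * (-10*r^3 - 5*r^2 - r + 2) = -90*r^5 + 15*r^4 + 11*r^3 + 19*r^2 - 13*r + 2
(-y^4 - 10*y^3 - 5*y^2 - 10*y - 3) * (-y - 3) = y^5 + 13*y^4 + 35*y^3 + 25*y^2 + 33*y + 9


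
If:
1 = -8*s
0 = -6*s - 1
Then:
No Solution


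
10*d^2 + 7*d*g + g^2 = (2*d + g)*(5*d + g)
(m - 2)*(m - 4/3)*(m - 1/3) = m^3 - 11*m^2/3 + 34*m/9 - 8/9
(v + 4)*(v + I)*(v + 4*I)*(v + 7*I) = v^4 + 4*v^3 + 12*I*v^3 - 39*v^2 + 48*I*v^2 - 156*v - 28*I*v - 112*I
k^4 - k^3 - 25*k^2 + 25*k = k*(k - 5)*(k - 1)*(k + 5)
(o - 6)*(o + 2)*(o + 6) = o^3 + 2*o^2 - 36*o - 72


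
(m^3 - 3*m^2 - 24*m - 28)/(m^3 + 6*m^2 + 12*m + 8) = (m - 7)/(m + 2)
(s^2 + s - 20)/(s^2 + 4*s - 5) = (s - 4)/(s - 1)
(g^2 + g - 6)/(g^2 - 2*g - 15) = (g - 2)/(g - 5)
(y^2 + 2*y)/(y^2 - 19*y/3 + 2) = 3*y*(y + 2)/(3*y^2 - 19*y + 6)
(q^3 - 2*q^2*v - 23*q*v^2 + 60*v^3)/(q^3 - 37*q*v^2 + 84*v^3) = (q + 5*v)/(q + 7*v)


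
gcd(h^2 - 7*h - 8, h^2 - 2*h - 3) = h + 1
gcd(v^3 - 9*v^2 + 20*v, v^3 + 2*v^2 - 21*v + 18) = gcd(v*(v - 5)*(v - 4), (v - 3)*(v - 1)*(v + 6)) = 1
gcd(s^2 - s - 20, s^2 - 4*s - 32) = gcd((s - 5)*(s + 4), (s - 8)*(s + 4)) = s + 4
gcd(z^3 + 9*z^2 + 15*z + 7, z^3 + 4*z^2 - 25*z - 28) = z^2 + 8*z + 7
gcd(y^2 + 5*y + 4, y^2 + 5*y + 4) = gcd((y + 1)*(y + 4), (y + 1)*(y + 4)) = y^2 + 5*y + 4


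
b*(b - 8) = b^2 - 8*b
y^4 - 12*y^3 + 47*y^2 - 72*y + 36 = (y - 6)*(y - 3)*(y - 2)*(y - 1)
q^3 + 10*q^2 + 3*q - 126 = (q - 3)*(q + 6)*(q + 7)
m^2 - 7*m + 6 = (m - 6)*(m - 1)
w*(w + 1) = w^2 + w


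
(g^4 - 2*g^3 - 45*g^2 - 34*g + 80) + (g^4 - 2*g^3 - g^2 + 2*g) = 2*g^4 - 4*g^3 - 46*g^2 - 32*g + 80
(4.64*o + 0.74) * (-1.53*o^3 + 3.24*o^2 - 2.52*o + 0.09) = -7.0992*o^4 + 13.9014*o^3 - 9.2952*o^2 - 1.4472*o + 0.0666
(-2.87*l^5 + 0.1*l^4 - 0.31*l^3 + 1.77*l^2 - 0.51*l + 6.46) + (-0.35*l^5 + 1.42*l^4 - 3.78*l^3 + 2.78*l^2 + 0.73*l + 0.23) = -3.22*l^5 + 1.52*l^4 - 4.09*l^3 + 4.55*l^2 + 0.22*l + 6.69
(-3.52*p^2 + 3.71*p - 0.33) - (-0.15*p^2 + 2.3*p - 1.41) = -3.37*p^2 + 1.41*p + 1.08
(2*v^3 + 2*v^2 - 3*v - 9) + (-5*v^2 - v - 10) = 2*v^3 - 3*v^2 - 4*v - 19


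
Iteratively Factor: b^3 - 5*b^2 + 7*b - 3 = (b - 1)*(b^2 - 4*b + 3) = (b - 1)^2*(b - 3)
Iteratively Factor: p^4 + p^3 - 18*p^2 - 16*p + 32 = (p + 4)*(p^3 - 3*p^2 - 6*p + 8) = (p + 2)*(p + 4)*(p^2 - 5*p + 4) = (p - 4)*(p + 2)*(p + 4)*(p - 1)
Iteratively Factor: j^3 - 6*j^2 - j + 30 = (j + 2)*(j^2 - 8*j + 15) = (j - 3)*(j + 2)*(j - 5)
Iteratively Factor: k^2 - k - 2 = (k + 1)*(k - 2)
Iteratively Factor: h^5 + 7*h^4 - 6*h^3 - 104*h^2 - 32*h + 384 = (h - 3)*(h^4 + 10*h^3 + 24*h^2 - 32*h - 128) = (h - 3)*(h + 4)*(h^3 + 6*h^2 - 32) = (h - 3)*(h - 2)*(h + 4)*(h^2 + 8*h + 16) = (h - 3)*(h - 2)*(h + 4)^2*(h + 4)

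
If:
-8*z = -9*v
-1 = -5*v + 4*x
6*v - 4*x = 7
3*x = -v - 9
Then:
No Solution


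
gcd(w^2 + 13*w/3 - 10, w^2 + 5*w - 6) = w + 6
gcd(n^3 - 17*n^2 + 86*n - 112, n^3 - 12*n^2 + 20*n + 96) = n - 8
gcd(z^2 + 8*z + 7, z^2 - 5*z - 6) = z + 1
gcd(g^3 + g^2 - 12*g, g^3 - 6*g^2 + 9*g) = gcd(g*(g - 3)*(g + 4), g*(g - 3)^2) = g^2 - 3*g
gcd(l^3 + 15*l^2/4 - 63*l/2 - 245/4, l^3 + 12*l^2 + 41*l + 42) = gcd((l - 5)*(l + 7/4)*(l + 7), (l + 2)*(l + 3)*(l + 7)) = l + 7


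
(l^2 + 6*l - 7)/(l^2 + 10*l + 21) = (l - 1)/(l + 3)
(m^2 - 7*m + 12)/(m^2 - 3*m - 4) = (m - 3)/(m + 1)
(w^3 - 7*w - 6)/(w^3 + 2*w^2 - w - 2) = (w - 3)/(w - 1)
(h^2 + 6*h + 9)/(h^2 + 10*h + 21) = (h + 3)/(h + 7)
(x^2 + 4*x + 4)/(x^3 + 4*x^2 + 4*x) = 1/x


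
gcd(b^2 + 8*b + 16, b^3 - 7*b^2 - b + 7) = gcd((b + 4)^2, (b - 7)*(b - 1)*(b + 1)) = 1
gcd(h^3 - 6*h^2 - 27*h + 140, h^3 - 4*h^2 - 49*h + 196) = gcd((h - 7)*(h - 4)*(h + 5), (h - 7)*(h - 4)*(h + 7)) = h^2 - 11*h + 28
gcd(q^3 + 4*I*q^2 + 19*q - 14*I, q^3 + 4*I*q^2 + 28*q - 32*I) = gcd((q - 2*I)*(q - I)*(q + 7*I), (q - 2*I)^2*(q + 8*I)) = q - 2*I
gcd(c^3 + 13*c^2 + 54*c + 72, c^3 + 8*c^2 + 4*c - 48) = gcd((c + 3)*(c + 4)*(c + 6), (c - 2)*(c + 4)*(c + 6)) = c^2 + 10*c + 24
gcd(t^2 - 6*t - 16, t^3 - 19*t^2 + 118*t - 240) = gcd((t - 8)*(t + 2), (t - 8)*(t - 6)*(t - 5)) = t - 8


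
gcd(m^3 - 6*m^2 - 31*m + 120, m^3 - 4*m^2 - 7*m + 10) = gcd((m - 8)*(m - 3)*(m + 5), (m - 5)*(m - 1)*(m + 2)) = 1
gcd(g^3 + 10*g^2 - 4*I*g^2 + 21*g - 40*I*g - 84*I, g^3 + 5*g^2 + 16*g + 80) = g - 4*I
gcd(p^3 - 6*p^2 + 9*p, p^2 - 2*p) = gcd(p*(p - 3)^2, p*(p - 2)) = p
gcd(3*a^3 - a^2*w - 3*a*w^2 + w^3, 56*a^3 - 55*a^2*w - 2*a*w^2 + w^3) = -a + w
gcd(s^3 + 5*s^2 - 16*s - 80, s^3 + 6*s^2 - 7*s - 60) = s^2 + 9*s + 20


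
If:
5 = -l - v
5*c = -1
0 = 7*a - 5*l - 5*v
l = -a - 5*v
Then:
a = -25/7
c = -1/5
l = -50/7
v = 15/7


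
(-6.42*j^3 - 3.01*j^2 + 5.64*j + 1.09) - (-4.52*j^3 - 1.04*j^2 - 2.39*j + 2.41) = -1.9*j^3 - 1.97*j^2 + 8.03*j - 1.32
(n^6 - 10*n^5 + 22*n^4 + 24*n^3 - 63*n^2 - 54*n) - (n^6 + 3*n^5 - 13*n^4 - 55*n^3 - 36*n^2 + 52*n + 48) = -13*n^5 + 35*n^4 + 79*n^3 - 27*n^2 - 106*n - 48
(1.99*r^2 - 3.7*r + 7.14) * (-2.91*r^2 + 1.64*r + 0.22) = -5.7909*r^4 + 14.0306*r^3 - 26.4076*r^2 + 10.8956*r + 1.5708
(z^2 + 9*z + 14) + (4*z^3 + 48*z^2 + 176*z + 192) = 4*z^3 + 49*z^2 + 185*z + 206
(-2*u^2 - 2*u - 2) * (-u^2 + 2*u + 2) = 2*u^4 - 2*u^3 - 6*u^2 - 8*u - 4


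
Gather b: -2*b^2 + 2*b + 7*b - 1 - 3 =-2*b^2 + 9*b - 4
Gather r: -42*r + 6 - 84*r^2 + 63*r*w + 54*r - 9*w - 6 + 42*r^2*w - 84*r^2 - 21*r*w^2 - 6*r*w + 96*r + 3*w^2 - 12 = r^2*(42*w - 168) + r*(-21*w^2 + 57*w + 108) + 3*w^2 - 9*w - 12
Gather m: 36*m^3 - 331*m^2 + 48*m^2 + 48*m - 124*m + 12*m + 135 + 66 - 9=36*m^3 - 283*m^2 - 64*m + 192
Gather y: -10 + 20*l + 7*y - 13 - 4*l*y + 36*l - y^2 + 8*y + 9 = 56*l - y^2 + y*(15 - 4*l) - 14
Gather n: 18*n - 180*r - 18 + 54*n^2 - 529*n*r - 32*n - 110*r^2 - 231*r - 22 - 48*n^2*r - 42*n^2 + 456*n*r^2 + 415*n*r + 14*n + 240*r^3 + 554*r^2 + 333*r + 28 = n^2*(12 - 48*r) + n*(456*r^2 - 114*r) + 240*r^3 + 444*r^2 - 78*r - 12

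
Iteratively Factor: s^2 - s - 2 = (s - 2)*(s + 1)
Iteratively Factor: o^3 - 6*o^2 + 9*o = (o - 3)*(o^2 - 3*o) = o*(o - 3)*(o - 3)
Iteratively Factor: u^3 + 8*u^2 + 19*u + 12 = (u + 3)*(u^2 + 5*u + 4) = (u + 3)*(u + 4)*(u + 1)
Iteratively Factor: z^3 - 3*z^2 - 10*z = (z + 2)*(z^2 - 5*z) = (z - 5)*(z + 2)*(z)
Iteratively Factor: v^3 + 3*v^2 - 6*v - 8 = (v + 4)*(v^2 - v - 2) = (v - 2)*(v + 4)*(v + 1)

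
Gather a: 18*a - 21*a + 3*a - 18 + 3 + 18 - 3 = 0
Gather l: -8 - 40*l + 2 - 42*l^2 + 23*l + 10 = -42*l^2 - 17*l + 4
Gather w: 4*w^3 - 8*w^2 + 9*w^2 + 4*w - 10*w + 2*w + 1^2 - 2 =4*w^3 + w^2 - 4*w - 1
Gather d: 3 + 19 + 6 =28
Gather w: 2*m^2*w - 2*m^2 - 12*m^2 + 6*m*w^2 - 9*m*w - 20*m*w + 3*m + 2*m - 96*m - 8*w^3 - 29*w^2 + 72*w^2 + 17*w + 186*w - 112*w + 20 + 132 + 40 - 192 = -14*m^2 - 91*m - 8*w^3 + w^2*(6*m + 43) + w*(2*m^2 - 29*m + 91)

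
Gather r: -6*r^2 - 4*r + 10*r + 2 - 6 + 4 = -6*r^2 + 6*r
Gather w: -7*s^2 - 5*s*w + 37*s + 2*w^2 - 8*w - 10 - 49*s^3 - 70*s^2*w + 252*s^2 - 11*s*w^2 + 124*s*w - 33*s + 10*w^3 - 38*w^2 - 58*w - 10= -49*s^3 + 245*s^2 + 4*s + 10*w^3 + w^2*(-11*s - 36) + w*(-70*s^2 + 119*s - 66) - 20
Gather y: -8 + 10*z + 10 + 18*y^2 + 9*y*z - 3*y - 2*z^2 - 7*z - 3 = 18*y^2 + y*(9*z - 3) - 2*z^2 + 3*z - 1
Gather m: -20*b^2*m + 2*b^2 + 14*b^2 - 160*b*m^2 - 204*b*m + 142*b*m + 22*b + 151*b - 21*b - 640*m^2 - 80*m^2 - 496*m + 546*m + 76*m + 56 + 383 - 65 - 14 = 16*b^2 + 152*b + m^2*(-160*b - 720) + m*(-20*b^2 - 62*b + 126) + 360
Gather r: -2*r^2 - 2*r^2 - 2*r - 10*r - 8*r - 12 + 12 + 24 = -4*r^2 - 20*r + 24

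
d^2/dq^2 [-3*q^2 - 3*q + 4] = -6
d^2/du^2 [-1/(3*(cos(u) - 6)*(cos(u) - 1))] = (4*sin(u)^4 - 27*sin(u)^2 + 273*cos(u)/4 - 21*cos(3*u)/4 - 63)/(3*(cos(u) - 6)^3*(cos(u) - 1)^3)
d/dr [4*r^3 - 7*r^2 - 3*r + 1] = 12*r^2 - 14*r - 3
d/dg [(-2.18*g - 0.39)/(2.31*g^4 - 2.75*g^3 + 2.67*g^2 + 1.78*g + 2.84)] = (15.1074*g^4 - 8.3864*g^3 + 2.6031*g^2 + 2.0826*g - 5.497)/(5.3361*g^8 - 12.705*g^7 + 19.8979*g^6 - 6.4614*g^5 + 10.4597*g^4 - 6.1148*g^3 + 18.334*g^2 + 10.1104*g + 8.0656)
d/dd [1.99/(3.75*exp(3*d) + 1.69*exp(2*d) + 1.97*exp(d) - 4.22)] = (-22.3875*exp(2*d) - 6.7262*exp(d) - 3.9203)*exp(d)/(3.75*exp(3*d) + 1.69*exp(2*d) + 1.97*exp(d) - 4.22)^2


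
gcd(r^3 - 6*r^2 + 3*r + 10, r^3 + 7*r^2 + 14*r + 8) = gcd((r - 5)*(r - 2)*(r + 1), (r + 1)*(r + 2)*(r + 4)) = r + 1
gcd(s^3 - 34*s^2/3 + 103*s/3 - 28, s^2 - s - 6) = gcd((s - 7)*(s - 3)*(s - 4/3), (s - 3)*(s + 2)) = s - 3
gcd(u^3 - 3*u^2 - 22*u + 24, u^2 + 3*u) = 1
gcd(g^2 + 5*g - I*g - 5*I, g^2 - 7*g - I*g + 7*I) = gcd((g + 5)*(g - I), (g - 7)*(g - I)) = g - I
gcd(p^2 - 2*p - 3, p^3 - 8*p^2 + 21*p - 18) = p - 3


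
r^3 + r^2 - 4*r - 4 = (r - 2)*(r + 1)*(r + 2)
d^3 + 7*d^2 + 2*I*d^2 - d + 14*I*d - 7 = (d + 7)*(d + I)^2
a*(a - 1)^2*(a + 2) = a^4 - 3*a^2 + 2*a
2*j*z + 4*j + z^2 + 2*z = (2*j + z)*(z + 2)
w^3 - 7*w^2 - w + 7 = (w - 7)*(w - 1)*(w + 1)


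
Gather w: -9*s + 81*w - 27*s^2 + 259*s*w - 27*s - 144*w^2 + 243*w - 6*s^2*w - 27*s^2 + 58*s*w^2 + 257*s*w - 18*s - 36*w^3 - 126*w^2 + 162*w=-54*s^2 - 54*s - 36*w^3 + w^2*(58*s - 270) + w*(-6*s^2 + 516*s + 486)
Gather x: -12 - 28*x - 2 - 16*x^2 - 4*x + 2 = -16*x^2 - 32*x - 12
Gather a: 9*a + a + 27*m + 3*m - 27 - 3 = 10*a + 30*m - 30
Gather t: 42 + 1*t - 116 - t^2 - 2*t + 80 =-t^2 - t + 6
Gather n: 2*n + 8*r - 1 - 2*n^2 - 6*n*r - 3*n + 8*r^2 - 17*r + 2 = -2*n^2 + n*(-6*r - 1) + 8*r^2 - 9*r + 1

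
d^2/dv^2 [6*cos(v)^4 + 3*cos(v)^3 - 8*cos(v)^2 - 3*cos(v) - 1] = 3*cos(v)/4 - 24*cos(2*v)^2 + 4*cos(2*v) - 27*cos(3*v)/4 + 12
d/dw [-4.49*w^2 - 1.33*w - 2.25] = -8.98*w - 1.33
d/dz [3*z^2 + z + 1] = 6*z + 1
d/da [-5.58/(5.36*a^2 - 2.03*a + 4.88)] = (59.8176*a - 11.3274)/(5.36*a^2 - 2.03*a + 4.88)^2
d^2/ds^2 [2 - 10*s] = 0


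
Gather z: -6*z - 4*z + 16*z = 6*z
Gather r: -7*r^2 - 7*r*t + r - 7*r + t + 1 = -7*r^2 + r*(-7*t - 6) + t + 1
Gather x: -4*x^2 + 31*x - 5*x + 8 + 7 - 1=-4*x^2 + 26*x + 14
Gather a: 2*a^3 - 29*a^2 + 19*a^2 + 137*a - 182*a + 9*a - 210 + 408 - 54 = 2*a^3 - 10*a^2 - 36*a + 144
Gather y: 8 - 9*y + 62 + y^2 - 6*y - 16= y^2 - 15*y + 54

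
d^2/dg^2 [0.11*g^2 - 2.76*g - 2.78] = 0.220000000000000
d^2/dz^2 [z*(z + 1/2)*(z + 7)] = 6*z + 15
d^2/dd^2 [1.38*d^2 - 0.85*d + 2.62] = 2.76000000000000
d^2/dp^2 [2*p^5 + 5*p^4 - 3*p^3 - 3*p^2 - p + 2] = 40*p^3 + 60*p^2 - 18*p - 6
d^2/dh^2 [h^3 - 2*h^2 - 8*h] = 6*h - 4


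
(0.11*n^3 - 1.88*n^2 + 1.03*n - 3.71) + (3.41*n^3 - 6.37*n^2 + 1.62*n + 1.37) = 3.52*n^3 - 8.25*n^2 + 2.65*n - 2.34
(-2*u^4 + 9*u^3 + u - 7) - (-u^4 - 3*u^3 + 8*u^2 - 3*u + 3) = -u^4 + 12*u^3 - 8*u^2 + 4*u - 10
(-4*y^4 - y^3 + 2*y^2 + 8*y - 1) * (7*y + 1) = -28*y^5 - 11*y^4 + 13*y^3 + 58*y^2 + y - 1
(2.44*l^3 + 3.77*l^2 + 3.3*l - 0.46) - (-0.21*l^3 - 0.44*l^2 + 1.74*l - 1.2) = 2.65*l^3 + 4.21*l^2 + 1.56*l + 0.74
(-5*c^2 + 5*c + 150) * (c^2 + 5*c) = -5*c^4 - 20*c^3 + 175*c^2 + 750*c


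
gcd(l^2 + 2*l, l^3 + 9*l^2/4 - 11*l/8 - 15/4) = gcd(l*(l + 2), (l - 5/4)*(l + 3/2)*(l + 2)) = l + 2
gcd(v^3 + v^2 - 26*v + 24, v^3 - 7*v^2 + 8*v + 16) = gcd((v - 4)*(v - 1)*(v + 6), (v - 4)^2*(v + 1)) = v - 4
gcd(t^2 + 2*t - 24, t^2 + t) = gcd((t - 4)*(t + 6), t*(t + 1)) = 1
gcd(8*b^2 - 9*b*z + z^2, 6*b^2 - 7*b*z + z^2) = -b + z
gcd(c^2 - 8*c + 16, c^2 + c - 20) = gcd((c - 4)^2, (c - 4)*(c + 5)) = c - 4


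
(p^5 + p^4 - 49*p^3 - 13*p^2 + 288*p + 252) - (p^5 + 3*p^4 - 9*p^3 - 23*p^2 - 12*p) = -2*p^4 - 40*p^3 + 10*p^2 + 300*p + 252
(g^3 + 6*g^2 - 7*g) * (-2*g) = -2*g^4 - 12*g^3 + 14*g^2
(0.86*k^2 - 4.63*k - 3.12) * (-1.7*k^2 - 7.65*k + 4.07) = -1.462*k^4 + 1.292*k^3 + 44.2237*k^2 + 5.0239*k - 12.6984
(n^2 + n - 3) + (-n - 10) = n^2 - 13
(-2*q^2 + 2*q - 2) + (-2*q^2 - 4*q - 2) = -4*q^2 - 2*q - 4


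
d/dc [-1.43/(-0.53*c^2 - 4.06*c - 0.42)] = (-1.5158*c - 5.8058)/(0.53*c^2 + 4.06*c + 0.42)^2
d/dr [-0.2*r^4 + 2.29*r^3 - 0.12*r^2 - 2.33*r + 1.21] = -0.8*r^3 + 6.87*r^2 - 0.24*r - 2.33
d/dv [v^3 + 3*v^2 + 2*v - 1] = 3*v^2 + 6*v + 2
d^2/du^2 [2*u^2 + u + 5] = 4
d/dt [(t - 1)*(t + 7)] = 2*t + 6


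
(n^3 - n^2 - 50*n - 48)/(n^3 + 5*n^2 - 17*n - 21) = (n^2 - 2*n - 48)/(n^2 + 4*n - 21)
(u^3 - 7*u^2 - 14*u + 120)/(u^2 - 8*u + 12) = (u^2 - u - 20)/(u - 2)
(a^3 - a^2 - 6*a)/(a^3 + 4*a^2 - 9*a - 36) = a*(a + 2)/(a^2 + 7*a + 12)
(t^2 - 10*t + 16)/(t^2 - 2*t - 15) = (-t^2 + 10*t - 16)/(-t^2 + 2*t + 15)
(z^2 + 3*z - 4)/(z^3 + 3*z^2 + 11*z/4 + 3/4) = 4*(z^2 + 3*z - 4)/(4*z^3 + 12*z^2 + 11*z + 3)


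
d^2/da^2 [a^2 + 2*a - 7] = 2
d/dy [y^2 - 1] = 2*y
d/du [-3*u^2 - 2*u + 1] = -6*u - 2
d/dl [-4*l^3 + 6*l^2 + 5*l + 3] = -12*l^2 + 12*l + 5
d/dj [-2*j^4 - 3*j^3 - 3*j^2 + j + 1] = -8*j^3 - 9*j^2 - 6*j + 1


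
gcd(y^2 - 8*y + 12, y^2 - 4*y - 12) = y - 6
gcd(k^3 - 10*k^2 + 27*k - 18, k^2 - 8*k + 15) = k - 3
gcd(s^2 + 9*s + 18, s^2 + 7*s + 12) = s + 3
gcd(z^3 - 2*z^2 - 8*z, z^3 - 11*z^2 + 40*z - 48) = z - 4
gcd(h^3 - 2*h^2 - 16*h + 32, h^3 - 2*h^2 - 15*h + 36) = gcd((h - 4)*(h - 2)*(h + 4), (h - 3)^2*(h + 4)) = h + 4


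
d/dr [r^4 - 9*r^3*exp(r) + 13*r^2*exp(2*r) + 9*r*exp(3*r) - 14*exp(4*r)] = -9*r^3*exp(r) + 4*r^3 + 26*r^2*exp(2*r) - 27*r^2*exp(r) + 27*r*exp(3*r) + 26*r*exp(2*r) - 56*exp(4*r) + 9*exp(3*r)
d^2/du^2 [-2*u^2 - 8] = -4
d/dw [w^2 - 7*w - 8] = 2*w - 7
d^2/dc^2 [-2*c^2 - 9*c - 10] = -4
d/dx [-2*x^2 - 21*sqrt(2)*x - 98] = -4*x - 21*sqrt(2)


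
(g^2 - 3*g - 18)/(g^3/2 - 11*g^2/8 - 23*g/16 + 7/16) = 16*(g^2 - 3*g - 18)/(8*g^3 - 22*g^2 - 23*g + 7)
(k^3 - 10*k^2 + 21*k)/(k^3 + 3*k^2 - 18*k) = (k - 7)/(k + 6)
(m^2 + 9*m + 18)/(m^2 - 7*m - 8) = (m^2 + 9*m + 18)/(m^2 - 7*m - 8)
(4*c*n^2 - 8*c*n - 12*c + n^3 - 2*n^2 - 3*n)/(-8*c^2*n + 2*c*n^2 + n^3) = (-n^2 + 2*n + 3)/(n*(2*c - n))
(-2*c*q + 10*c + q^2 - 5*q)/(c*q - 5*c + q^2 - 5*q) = (-2*c + q)/(c + q)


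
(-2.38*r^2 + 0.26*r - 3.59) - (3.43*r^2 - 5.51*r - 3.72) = -5.81*r^2 + 5.77*r + 0.13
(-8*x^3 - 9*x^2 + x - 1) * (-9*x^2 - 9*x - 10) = 72*x^5 + 153*x^4 + 152*x^3 + 90*x^2 - x + 10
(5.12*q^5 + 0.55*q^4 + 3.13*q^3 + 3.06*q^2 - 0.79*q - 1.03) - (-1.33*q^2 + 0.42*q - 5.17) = 5.12*q^5 + 0.55*q^4 + 3.13*q^3 + 4.39*q^2 - 1.21*q + 4.14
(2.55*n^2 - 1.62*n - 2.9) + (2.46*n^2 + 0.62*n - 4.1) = 5.01*n^2 - 1.0*n - 7.0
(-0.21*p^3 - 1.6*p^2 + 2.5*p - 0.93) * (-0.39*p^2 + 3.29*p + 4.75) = 0.0819*p^5 - 0.0668999999999998*p^4 - 7.2365*p^3 + 0.987699999999999*p^2 + 8.8153*p - 4.4175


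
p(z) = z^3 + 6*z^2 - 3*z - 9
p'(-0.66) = -9.61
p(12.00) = 2547.00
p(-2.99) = 26.88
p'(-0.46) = -7.89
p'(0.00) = -3.00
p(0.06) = -9.16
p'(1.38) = 19.27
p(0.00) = -9.00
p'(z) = 3*z^2 + 12*z - 3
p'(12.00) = 573.00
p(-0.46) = -6.45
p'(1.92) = 31.10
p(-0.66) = -4.69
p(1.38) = 0.91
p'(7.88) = 277.84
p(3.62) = 106.20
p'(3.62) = 79.75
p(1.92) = 14.44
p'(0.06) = -2.27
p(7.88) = 829.23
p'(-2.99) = -12.06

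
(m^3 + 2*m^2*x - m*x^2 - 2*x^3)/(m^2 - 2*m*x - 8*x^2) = (-m^2 + x^2)/(-m + 4*x)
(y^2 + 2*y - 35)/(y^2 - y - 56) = (y - 5)/(y - 8)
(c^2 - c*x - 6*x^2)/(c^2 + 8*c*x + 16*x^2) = (c^2 - c*x - 6*x^2)/(c^2 + 8*c*x + 16*x^2)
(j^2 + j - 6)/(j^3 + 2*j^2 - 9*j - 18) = (j - 2)/(j^2 - j - 6)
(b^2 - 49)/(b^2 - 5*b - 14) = (b + 7)/(b + 2)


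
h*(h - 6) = h^2 - 6*h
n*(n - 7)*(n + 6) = n^3 - n^2 - 42*n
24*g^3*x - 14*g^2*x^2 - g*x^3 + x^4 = x*(-3*g + x)*(-2*g + x)*(4*g + x)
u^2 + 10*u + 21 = (u + 3)*(u + 7)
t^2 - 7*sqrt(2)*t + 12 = (t - 6*sqrt(2))*(t - sqrt(2))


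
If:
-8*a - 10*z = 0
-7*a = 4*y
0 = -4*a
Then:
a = 0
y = 0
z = 0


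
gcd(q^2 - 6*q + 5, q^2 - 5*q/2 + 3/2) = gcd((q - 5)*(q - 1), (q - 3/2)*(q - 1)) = q - 1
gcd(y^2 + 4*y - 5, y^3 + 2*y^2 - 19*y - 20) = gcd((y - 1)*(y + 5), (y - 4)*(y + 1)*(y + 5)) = y + 5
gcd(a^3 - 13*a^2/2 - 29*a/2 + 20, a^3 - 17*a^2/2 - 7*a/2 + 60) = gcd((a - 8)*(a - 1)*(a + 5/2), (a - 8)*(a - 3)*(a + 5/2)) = a^2 - 11*a/2 - 20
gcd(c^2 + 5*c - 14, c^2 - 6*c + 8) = c - 2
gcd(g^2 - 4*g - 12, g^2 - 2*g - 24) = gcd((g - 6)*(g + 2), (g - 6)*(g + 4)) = g - 6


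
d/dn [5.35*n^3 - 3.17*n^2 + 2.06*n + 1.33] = 16.05*n^2 - 6.34*n + 2.06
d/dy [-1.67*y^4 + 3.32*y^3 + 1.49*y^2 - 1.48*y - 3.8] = -6.68*y^3 + 9.96*y^2 + 2.98*y - 1.48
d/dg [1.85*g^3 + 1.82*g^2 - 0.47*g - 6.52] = 5.55*g^2 + 3.64*g - 0.47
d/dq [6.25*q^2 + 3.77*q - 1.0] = 12.5*q + 3.77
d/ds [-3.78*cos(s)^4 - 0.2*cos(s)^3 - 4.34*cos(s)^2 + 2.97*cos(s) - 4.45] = (15.12*cos(s)^3 + 0.6*cos(s)^2 + 8.68*cos(s) - 2.97)*sin(s)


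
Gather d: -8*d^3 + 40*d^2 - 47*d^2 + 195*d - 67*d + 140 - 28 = -8*d^3 - 7*d^2 + 128*d + 112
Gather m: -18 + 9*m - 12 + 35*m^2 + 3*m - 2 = 35*m^2 + 12*m - 32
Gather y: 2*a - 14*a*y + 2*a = -14*a*y + 4*a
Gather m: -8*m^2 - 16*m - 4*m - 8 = -8*m^2 - 20*m - 8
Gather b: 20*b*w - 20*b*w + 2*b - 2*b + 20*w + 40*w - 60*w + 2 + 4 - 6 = 0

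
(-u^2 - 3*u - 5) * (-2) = 2*u^2 + 6*u + 10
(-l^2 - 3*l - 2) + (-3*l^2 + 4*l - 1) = -4*l^2 + l - 3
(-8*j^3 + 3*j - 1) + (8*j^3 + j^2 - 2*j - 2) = j^2 + j - 3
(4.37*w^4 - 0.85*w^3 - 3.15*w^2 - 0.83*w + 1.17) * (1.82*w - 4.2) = 7.9534*w^5 - 19.901*w^4 - 2.163*w^3 + 11.7194*w^2 + 5.6154*w - 4.914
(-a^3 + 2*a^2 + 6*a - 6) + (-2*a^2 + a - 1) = -a^3 + 7*a - 7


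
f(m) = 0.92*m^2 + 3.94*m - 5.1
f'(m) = 1.84*m + 3.94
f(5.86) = 49.58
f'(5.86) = 14.72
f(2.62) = 11.54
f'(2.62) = 8.76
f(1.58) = 3.42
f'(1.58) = 6.85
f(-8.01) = 22.37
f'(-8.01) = -10.80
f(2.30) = 8.83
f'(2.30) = 8.17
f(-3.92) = -6.41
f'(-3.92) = -3.27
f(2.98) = 14.81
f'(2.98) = 9.42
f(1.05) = 0.05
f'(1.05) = 5.87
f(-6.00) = 4.38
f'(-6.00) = -7.10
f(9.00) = 104.88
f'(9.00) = 20.50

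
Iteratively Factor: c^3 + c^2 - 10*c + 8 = (c + 4)*(c^2 - 3*c + 2) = (c - 2)*(c + 4)*(c - 1)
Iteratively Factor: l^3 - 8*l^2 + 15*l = (l - 3)*(l^2 - 5*l) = l*(l - 3)*(l - 5)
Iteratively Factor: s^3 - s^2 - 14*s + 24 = (s + 4)*(s^2 - 5*s + 6) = (s - 2)*(s + 4)*(s - 3)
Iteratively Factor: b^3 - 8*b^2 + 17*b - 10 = (b - 2)*(b^2 - 6*b + 5) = (b - 2)*(b - 1)*(b - 5)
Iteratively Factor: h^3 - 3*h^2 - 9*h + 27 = (h - 3)*(h^2 - 9) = (h - 3)*(h + 3)*(h - 3)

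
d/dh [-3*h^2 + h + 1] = 1 - 6*h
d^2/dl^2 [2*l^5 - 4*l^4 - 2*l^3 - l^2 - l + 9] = 40*l^3 - 48*l^2 - 12*l - 2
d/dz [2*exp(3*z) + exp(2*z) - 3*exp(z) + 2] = (6*exp(2*z) + 2*exp(z) - 3)*exp(z)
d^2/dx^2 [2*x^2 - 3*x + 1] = 4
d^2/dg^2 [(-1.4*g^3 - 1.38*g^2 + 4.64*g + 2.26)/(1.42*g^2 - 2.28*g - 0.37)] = (-3.5527136788005e-15*g^5 + 8.88178419700125e-15*g^4 - 6.25022400000002*g^3 + 15.905832*g^2 - 30.42468*g + 17.665124)/(2.863288*g^6 - 13.792176*g^5 + 19.90698*g^4 - 4.66488*g^3 - 5.18703*g^2 - 0.936396*g - 0.050653)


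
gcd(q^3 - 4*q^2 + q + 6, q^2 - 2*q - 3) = q^2 - 2*q - 3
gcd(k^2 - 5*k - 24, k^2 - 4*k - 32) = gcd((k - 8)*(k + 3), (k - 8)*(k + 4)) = k - 8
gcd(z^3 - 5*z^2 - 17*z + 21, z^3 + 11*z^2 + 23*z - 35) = z - 1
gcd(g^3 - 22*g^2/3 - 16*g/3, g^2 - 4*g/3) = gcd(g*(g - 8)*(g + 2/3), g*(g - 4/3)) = g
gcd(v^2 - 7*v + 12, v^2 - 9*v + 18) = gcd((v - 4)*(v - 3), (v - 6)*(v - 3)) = v - 3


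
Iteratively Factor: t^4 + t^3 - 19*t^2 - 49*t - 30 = (t + 2)*(t^3 - t^2 - 17*t - 15) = (t - 5)*(t + 2)*(t^2 + 4*t + 3) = (t - 5)*(t + 1)*(t + 2)*(t + 3)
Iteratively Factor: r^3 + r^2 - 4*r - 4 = (r + 2)*(r^2 - r - 2) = (r + 1)*(r + 2)*(r - 2)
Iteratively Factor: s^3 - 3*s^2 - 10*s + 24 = (s + 3)*(s^2 - 6*s + 8) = (s - 2)*(s + 3)*(s - 4)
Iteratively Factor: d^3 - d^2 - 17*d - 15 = (d - 5)*(d^2 + 4*d + 3) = (d - 5)*(d + 3)*(d + 1)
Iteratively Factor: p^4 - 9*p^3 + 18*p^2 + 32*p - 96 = (p - 4)*(p^3 - 5*p^2 - 2*p + 24) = (p - 4)*(p - 3)*(p^2 - 2*p - 8) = (p - 4)^2*(p - 3)*(p + 2)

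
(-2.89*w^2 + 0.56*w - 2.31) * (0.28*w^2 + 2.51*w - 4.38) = -0.8092*w^4 - 7.0971*w^3 + 13.417*w^2 - 8.2509*w + 10.1178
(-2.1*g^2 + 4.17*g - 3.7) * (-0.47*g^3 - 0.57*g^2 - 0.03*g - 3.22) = 0.987*g^5 - 0.7629*g^4 - 0.5749*g^3 + 8.7459*g^2 - 13.3164*g + 11.914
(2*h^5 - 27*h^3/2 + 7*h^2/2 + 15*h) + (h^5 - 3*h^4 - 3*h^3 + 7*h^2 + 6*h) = 3*h^5 - 3*h^4 - 33*h^3/2 + 21*h^2/2 + 21*h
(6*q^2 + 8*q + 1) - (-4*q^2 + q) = 10*q^2 + 7*q + 1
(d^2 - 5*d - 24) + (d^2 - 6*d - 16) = 2*d^2 - 11*d - 40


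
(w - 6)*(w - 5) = w^2 - 11*w + 30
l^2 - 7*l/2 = l*(l - 7/2)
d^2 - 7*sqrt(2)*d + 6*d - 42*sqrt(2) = (d + 6)*(d - 7*sqrt(2))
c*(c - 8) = c^2 - 8*c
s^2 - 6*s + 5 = (s - 5)*(s - 1)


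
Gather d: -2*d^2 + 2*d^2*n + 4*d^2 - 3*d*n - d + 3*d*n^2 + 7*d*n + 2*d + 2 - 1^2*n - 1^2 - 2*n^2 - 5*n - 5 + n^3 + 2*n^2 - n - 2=d^2*(2*n + 2) + d*(3*n^2 + 4*n + 1) + n^3 - 7*n - 6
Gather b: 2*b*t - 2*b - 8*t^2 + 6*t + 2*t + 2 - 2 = b*(2*t - 2) - 8*t^2 + 8*t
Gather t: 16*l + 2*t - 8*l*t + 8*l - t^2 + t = 24*l - t^2 + t*(3 - 8*l)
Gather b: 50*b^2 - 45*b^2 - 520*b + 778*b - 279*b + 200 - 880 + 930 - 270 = 5*b^2 - 21*b - 20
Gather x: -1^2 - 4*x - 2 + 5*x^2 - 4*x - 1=5*x^2 - 8*x - 4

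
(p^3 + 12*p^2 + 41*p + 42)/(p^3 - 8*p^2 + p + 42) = (p^2 + 10*p + 21)/(p^2 - 10*p + 21)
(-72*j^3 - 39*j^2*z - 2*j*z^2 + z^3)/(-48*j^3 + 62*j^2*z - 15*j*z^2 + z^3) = (9*j^2 + 6*j*z + z^2)/(6*j^2 - 7*j*z + z^2)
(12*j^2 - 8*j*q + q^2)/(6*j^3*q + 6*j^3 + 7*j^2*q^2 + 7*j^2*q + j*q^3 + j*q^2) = (12*j^2 - 8*j*q + q^2)/(j*(6*j^2*q + 6*j^2 + 7*j*q^2 + 7*j*q + q^3 + q^2))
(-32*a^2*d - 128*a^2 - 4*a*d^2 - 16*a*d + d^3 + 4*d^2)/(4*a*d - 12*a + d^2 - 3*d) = (-8*a*d - 32*a + d^2 + 4*d)/(d - 3)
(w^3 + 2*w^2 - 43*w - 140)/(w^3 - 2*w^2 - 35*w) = (w + 4)/w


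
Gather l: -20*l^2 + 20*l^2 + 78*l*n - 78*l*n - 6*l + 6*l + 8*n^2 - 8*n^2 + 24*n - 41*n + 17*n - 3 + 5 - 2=0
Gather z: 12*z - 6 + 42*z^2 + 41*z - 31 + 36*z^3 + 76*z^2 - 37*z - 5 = 36*z^3 + 118*z^2 + 16*z - 42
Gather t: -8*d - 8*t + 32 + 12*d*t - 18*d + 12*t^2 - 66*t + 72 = -26*d + 12*t^2 + t*(12*d - 74) + 104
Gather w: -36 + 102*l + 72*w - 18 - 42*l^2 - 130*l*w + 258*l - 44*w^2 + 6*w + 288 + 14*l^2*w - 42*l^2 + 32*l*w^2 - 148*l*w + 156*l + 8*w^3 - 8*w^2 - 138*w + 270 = -84*l^2 + 516*l + 8*w^3 + w^2*(32*l - 52) + w*(14*l^2 - 278*l - 60) + 504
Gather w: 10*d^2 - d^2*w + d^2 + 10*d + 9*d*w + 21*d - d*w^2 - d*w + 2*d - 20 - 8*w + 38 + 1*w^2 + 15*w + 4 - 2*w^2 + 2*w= 11*d^2 + 33*d + w^2*(-d - 1) + w*(-d^2 + 8*d + 9) + 22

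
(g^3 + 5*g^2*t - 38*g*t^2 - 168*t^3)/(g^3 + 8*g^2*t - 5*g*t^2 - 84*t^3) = (-g + 6*t)/(-g + 3*t)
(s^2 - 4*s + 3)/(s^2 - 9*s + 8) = (s - 3)/(s - 8)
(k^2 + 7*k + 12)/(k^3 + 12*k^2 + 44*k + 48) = (k + 3)/(k^2 + 8*k + 12)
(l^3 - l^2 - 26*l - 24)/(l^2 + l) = l - 2 - 24/l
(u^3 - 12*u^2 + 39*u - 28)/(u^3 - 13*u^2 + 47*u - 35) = (u - 4)/(u - 5)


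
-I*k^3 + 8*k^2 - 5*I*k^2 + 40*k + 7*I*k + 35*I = (k + 5)*(k + 7*I)*(-I*k + 1)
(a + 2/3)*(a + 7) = a^2 + 23*a/3 + 14/3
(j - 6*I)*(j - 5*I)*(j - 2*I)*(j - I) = j^4 - 14*I*j^3 - 65*j^2 + 112*I*j + 60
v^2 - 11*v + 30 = (v - 6)*(v - 5)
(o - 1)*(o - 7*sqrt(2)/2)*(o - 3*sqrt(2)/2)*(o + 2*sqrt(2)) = o^4 - 3*sqrt(2)*o^3 - o^3 - 19*o^2/2 + 3*sqrt(2)*o^2 + 19*o/2 + 21*sqrt(2)*o - 21*sqrt(2)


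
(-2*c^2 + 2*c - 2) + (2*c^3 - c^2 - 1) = 2*c^3 - 3*c^2 + 2*c - 3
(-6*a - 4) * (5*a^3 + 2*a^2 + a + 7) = -30*a^4 - 32*a^3 - 14*a^2 - 46*a - 28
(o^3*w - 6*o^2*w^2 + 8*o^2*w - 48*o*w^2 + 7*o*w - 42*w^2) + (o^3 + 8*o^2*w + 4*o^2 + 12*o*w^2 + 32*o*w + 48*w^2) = o^3*w + o^3 - 6*o^2*w^2 + 16*o^2*w + 4*o^2 - 36*o*w^2 + 39*o*w + 6*w^2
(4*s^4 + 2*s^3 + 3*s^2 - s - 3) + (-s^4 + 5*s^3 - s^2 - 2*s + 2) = 3*s^4 + 7*s^3 + 2*s^2 - 3*s - 1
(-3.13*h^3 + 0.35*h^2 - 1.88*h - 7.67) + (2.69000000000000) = -3.13*h^3 + 0.35*h^2 - 1.88*h - 4.98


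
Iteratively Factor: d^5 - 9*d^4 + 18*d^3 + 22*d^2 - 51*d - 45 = (d - 3)*(d^4 - 6*d^3 + 22*d + 15) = (d - 3)*(d + 1)*(d^3 - 7*d^2 + 7*d + 15) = (d - 5)*(d - 3)*(d + 1)*(d^2 - 2*d - 3) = (d - 5)*(d - 3)^2*(d + 1)*(d + 1)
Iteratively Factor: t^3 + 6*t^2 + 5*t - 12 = (t + 4)*(t^2 + 2*t - 3) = (t + 3)*(t + 4)*(t - 1)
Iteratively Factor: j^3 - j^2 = (j)*(j^2 - j) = j^2*(j - 1)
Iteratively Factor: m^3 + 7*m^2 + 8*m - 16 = (m + 4)*(m^2 + 3*m - 4) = (m - 1)*(m + 4)*(m + 4)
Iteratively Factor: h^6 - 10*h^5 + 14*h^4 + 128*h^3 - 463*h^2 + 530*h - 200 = (h - 1)*(h^5 - 9*h^4 + 5*h^3 + 133*h^2 - 330*h + 200) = (h - 2)*(h - 1)*(h^4 - 7*h^3 - 9*h^2 + 115*h - 100) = (h - 2)*(h - 1)^2*(h^3 - 6*h^2 - 15*h + 100) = (h - 5)*(h - 2)*(h - 1)^2*(h^2 - h - 20) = (h - 5)*(h - 2)*(h - 1)^2*(h + 4)*(h - 5)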